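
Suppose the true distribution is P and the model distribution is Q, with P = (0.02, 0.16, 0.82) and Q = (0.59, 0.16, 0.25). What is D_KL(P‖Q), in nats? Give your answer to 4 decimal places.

0.9063 nats

D(P‖Q) = Σ p·ln(p/q).
  0.02·ln(0.02/0.59) = -0.06769
  0.16·ln(0.16/0.16) = 0.00000
  0.82·ln(0.82/0.25) = 0.97403
D(P‖Q) = 0.9063 nats.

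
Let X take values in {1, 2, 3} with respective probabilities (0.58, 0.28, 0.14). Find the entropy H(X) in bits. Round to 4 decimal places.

1.3671 bits

H(X) = −Σ p·log₂ p.
  −(0.58)·log₂(0.58) = 0.45581
  −(0.28)·log₂(0.28) = 0.51422
  −(0.14)·log₂(0.14) = 0.39711
Sum: 0.45581 + 0.51422 + 0.39711 = 1.3671 bits.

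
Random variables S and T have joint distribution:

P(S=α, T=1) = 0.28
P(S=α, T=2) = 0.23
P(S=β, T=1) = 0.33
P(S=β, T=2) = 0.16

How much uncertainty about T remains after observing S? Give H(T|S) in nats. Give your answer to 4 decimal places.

0.6606 nats

Marginals: p(S) = (0.5100, 0.4900), p(T) = (0.6100, 0.3900).
H(T|S) = Σ p(S) · H(T|S=·).
  S=α: p=0.5100, H(T|S=α) = 0.6883
  S=β: p=0.4900, H(T|S=β) = 0.6317
Weighted sum = 0.6606 nats.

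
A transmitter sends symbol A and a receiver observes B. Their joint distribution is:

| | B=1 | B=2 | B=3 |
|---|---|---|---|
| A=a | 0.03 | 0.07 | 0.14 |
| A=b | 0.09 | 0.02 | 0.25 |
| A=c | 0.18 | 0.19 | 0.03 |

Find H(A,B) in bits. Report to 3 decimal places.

H(A,B) = −Σ p(x,y)·log₂ p(x,y) over all 9 cells.
  cell (a,1): −0.03·log₂0.03 = 0.1518
  cell (a,2): −0.07·log₂0.07 = 0.2686
  cell (a,3): −0.14·log₂0.14 = 0.3971
  cell (b,1): −0.09·log₂0.09 = 0.3127
  cell (b,2): −0.02·log₂0.02 = 0.1129
  cell (b,3): −0.25·log₂0.25 = 0.5000
  cell (c,1): −0.18·log₂0.18 = 0.4453
  cell (c,2): −0.19·log₂0.19 = 0.4552
  cell (c,3): −0.03·log₂0.03 = 0.1518
Sum = 2.795 bits.

2.795 bits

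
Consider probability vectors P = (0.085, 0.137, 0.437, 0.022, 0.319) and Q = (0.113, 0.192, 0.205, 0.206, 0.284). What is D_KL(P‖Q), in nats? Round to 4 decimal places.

0.2482 nats

D(P‖Q) = Σ p·ln(p/q).
  0.085·ln(0.085/0.113) = -0.02420
  0.137·ln(0.137/0.192) = -0.04624
  0.437·ln(0.437/0.205) = 0.33078
  0.022·ln(0.022/0.206) = -0.04921
  0.319·ln(0.319/0.284) = 0.03707
D(P‖Q) = 0.2482 nats.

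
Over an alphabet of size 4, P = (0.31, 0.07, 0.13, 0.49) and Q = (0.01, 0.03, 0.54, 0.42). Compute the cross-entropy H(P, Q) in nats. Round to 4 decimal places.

H(P,Q) = −Σ p·ln q.
  −0.31·ln(0.01) = 1.42760
  −0.07·ln(0.03) = 0.24546
  −0.13·ln(0.54) = 0.08010
  −0.49·ln(0.42) = 0.42508
H(P,Q) = 2.1782 nats.

2.1782 nats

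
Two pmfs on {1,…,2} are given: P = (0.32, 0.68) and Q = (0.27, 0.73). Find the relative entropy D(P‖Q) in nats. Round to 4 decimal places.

0.0061 nats

D(P‖Q) = Σ p·ln(p/q).
  0.32·ln(0.32/0.27) = 0.05437
  0.68·ln(0.68/0.73) = -0.04825
D(P‖Q) = 0.0061 nats.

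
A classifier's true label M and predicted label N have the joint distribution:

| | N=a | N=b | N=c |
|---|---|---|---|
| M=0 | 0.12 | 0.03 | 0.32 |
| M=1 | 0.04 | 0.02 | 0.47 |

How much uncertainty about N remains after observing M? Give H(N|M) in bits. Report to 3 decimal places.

0.858 bits

Marginals: p(M) = (0.4700, 0.5300), p(N) = (0.1600, 0.0500, 0.7900).
H(N|M) = Σ p(M) · H(N|M=·).
  M=0: p=0.4700, H(N|M=0) = 1.1339
  M=1: p=0.5300, H(N|M=1) = 0.6135
Weighted sum = 0.858 bits.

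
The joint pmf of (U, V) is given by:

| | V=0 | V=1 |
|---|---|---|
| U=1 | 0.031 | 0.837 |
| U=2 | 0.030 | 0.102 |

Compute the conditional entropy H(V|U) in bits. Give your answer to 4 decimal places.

0.2950 bits

Chain rule: H(V|U) = H(U,V) − H(U).
Marginals: p(U) = (0.8680, 0.1320), p(V) = (0.0610, 0.9390).
H(U,V) = 0.8579 bits; H(U) = 0.5629 bits.
H(V|U) = 0.8579 − 0.5629 = 0.2950 bits.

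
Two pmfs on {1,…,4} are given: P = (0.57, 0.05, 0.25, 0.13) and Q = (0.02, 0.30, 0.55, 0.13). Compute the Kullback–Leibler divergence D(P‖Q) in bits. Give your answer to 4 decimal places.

D(P‖Q) = Σ p·log₂(p/q).
  0.57·log₂(0.57/0.02) = 2.75475
  0.05·log₂(0.05/0.30) = -0.12925
  0.25·log₂(0.25/0.55) = -0.28438
  0.13·log₂(0.13/0.13) = 0.00000
D(P‖Q) = 2.3411 bits.

2.3411 bits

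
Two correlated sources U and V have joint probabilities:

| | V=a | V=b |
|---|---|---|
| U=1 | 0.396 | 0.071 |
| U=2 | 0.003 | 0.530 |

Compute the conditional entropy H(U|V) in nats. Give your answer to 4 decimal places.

Chain rule: H(U|V) = H(U,V) − H(V).
Marginals: p(U) = (0.4670, 0.5330), p(V) = (0.3990, 0.6010).
H(U,V) = 0.9085 nats; H(V) = 0.6726 nats.
H(U|V) = 0.9085 − 0.6726 = 0.2359 nats.

0.2359 nats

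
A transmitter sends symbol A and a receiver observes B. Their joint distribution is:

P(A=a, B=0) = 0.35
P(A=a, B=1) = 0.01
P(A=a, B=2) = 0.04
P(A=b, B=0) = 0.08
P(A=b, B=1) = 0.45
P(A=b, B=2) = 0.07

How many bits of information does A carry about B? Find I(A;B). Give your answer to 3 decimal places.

0.499 bits

Marginals: p(A) = (0.4000, 0.6000), p(B) = (0.4300, 0.4600, 0.1100).
I(A;B) = Σ p(x,y)·log₂[p(x,y)/(p(x)p(y))].
  (a,0): 0.35·log₂(2.0349) = 0.3587
  (a,1): 0.01·log₂(0.0543) = -0.0420
  (a,2): 0.04·log₂(0.9091) = -0.0055
  (b,0): 0.08·log₂(0.3101) = -0.1351
  (b,1): 0.45·log₂(1.6304) = 0.3174
  (b,2): 0.07·log₂(1.0606) = 0.0059
Sum = 0.499 bits.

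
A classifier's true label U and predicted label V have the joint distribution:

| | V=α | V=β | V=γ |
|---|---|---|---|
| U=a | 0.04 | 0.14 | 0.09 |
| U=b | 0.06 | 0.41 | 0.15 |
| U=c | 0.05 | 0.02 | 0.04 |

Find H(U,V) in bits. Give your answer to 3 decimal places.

2.592 bits

H(U,V) = −Σ p(x,y)·log₂ p(x,y) over all 9 cells.
  cell (a,α): −0.04·log₂0.04 = 0.1858
  cell (a,β): −0.14·log₂0.14 = 0.3971
  cell (a,γ): −0.09·log₂0.09 = 0.3127
  cell (b,α): −0.06·log₂0.06 = 0.2435
  cell (b,β): −0.41·log₂0.41 = 0.5274
  cell (b,γ): −0.15·log₂0.15 = 0.4105
  cell (c,α): −0.05·log₂0.05 = 0.2161
  cell (c,β): −0.02·log₂0.02 = 0.1129
  cell (c,γ): −0.04·log₂0.04 = 0.1858
Sum = 2.592 bits.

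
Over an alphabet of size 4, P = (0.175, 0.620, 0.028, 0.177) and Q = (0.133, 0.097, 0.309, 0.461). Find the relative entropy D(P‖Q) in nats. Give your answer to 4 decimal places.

D(P‖Q) = Σ p·ln(p/q).
  0.175·ln(0.175/0.133) = 0.04803
  0.620·ln(0.620/0.097) = 1.15011
  0.028·ln(0.028/0.309) = -0.06723
  0.177·ln(0.177/0.461) = -0.16943
D(P‖Q) = 0.9615 nats.

0.9615 nats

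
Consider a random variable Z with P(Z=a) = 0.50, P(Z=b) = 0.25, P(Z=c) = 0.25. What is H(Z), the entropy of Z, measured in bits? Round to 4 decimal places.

1.5000 bits

H(Z) = −Σ p·log₂ p.
  −(0.50)·log₂(0.50) = 0.50000
  −(0.25)·log₂(0.25) = 0.50000
  −(0.25)·log₂(0.25) = 0.50000
Sum: 0.50000 + 0.50000 + 0.50000 = 1.5000 bits.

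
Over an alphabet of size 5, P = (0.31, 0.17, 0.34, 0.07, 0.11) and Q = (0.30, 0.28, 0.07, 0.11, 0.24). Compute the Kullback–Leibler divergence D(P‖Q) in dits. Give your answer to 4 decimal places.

0.1499 dits

D(P‖Q) = Σ p·log₁₀(p/q).
  0.31·log₁₀(0.31/0.30) = 0.00441
  0.17·log₁₀(0.17/0.28) = -0.03684
  0.34·log₁₀(0.34/0.07) = 0.23337
  0.07·log₁₀(0.07/0.11) = -0.01374
  0.11·log₁₀(0.11/0.24) = -0.03727
D(P‖Q) = 0.1499 dits.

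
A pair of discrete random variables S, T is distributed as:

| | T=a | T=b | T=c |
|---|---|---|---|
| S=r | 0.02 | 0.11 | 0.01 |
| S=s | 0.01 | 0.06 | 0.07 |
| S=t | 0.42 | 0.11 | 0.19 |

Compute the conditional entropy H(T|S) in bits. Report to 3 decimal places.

1.304 bits

Chain rule: H(T|S) = H(S,T) − H(S).
Marginals: p(S) = (0.1400, 0.1400, 0.7200), p(T) = (0.4500, 0.2800, 0.2700).
H(S,T) = 2.4393 bits; H(S) = 1.1355 bits.
H(T|S) = 2.4393 − 1.1355 = 1.304 bits.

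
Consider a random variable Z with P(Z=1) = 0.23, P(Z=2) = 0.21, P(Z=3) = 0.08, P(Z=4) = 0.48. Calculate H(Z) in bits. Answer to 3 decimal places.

H(Z) = −Σ p·log₂ p.
  −(0.23)·log₂(0.23) = 0.4877
  −(0.21)·log₂(0.21) = 0.4728
  −(0.08)·log₂(0.08) = 0.2915
  −(0.48)·log₂(0.48) = 0.5083
Sum: 0.4877 + 0.4728 + 0.2915 + 0.5083 = 1.760 bits.

1.760 bits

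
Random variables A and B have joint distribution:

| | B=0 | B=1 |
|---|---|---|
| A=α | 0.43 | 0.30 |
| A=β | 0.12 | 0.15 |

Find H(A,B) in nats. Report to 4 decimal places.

1.2631 nats

H(A,B) = −Σ p(x,y)·ln p(x,y) over all 4 cells.
  cell (α,0): −0.43·ln0.43 = 0.36291
  cell (α,1): −0.30·ln0.30 = 0.36119
  cell (β,0): −0.12·ln0.12 = 0.25443
  cell (β,1): −0.15·ln0.15 = 0.28457
Sum = 1.2631 nats.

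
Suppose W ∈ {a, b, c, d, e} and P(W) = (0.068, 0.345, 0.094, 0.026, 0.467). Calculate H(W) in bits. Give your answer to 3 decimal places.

H(W) = −Σ p·log₂ p.
  −(0.068)·log₂(0.068) = 0.2637
  −(0.345)·log₂(0.345) = 0.5297
  −(0.094)·log₂(0.094) = 0.3207
  −(0.026)·log₂(0.026) = 0.1369
  −(0.467)·log₂(0.467) = 0.5130
Sum: 0.2637 + 0.5297 + 0.3207 + 0.1369 + 0.5130 = 1.764 bits.

1.764 bits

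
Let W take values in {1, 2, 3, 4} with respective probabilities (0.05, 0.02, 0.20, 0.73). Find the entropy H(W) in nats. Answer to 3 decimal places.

H(W) = −Σ p·ln p.
  −(0.05)·ln(0.05) = 0.1498
  −(0.02)·ln(0.02) = 0.0782
  −(0.20)·ln(0.20) = 0.3219
  −(0.73)·ln(0.73) = 0.2297
Sum: 0.1498 + 0.0782 + 0.3219 + 0.2297 = 0.780 nats.

0.780 nats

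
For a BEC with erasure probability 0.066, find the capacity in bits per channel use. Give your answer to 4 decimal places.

0.9340 bits

Binary erasure channel: capacity C = 1 − ε.
C = 1 − 0.066 = 0.9340 bits per channel use.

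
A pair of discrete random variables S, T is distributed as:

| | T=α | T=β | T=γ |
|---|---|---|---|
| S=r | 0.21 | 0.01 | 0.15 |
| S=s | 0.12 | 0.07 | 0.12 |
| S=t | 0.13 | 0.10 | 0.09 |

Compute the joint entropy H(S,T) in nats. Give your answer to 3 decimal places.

H(S,T) = −Σ p(x,y)·ln p(x,y) over all 9 cells.
  cell (r,α): −0.21·ln0.21 = 0.3277
  cell (r,β): −0.01·ln0.01 = 0.0461
  cell (r,γ): −0.15·ln0.15 = 0.2846
  cell (s,α): −0.12·ln0.12 = 0.2544
  cell (s,β): −0.07·ln0.07 = 0.1861
  cell (s,γ): −0.12·ln0.12 = 0.2544
  cell (t,α): −0.13·ln0.13 = 0.2652
  cell (t,β): −0.10·ln0.10 = 0.2303
  cell (t,γ): −0.09·ln0.09 = 0.2167
Sum = 2.066 nats.

2.066 nats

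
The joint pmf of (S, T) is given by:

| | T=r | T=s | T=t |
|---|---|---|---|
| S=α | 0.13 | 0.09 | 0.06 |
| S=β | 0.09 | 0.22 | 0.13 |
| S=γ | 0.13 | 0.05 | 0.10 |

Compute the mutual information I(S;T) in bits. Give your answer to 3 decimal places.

Marginals: p(S) = (0.2800, 0.4400, 0.2800), p(T) = (0.3500, 0.3600, 0.2900).
I(S;T) = Σ p(x,y)·log₂[p(x,y)/(p(x)p(y))].
  (α,r): 0.13·log₂(1.3265) = 0.0530
  (α,s): 0.09·log₂(0.8929) = -0.0147
  (α,t): 0.06·log₂(0.7389) = -0.0262
  (β,r): 0.09·log₂(0.5844) = -0.0697
  (β,s): 0.22·log₂(1.3889) = 0.1043
  (β,t): 0.13·log₂(1.0188) = 0.0035
  (γ,r): 0.13·log₂(1.3265) = 0.0530
  (γ,s): 0.05·log₂(0.4960) = -0.0506
  (γ,t): 0.10·log₂(1.2315) = 0.0300
Sum = 0.083 bits.

0.083 bits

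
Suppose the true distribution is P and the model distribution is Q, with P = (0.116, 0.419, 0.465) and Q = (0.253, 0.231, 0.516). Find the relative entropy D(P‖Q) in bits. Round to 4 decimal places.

0.1596 bits

D(P‖Q) = Σ p·log₂(p/q).
  0.116·log₂(0.116/0.253) = -0.13050
  0.419·log₂(0.419/0.231) = 0.35995
  0.465·log₂(0.465/0.516) = -0.06982
D(P‖Q) = 0.1596 bits.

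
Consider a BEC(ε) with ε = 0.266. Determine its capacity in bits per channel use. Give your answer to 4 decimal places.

Binary erasure channel: capacity C = 1 − ε.
C = 1 − 0.266 = 0.7340 bits per channel use.

0.7340 bits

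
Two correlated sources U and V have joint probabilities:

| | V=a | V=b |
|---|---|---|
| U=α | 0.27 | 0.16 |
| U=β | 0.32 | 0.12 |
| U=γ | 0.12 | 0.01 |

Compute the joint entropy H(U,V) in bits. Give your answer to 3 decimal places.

2.260 bits

H(U,V) = −Σ p(x,y)·log₂ p(x,y) over all 6 cells.
  cell (α,a): −0.27·log₂0.27 = 0.5100
  cell (α,b): −0.16·log₂0.16 = 0.4230
  cell (β,a): −0.32·log₂0.32 = 0.5260
  cell (β,b): −0.12·log₂0.12 = 0.3671
  cell (γ,a): −0.12·log₂0.12 = 0.3671
  cell (γ,b): −0.01·log₂0.01 = 0.0664
Sum = 2.260 bits.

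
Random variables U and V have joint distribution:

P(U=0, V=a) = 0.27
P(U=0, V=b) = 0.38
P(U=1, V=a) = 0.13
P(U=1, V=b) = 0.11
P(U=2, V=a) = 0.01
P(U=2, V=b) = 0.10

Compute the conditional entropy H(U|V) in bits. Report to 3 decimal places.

Marginals: p(U) = (0.6500, 0.2400, 0.1100), p(V) = (0.4100, 0.5900).
H(U|V) = Σ p(V) · H(U|V=·).
  V=a: p=0.4100, H(U|V=a) = 1.0530
  V=b: p=0.5900, H(U|V=b) = 1.2946
Weighted sum = 1.196 bits.

1.196 bits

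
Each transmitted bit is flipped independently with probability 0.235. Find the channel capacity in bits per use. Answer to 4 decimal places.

0.2134 bits

Binary symmetric channel: C = 1 − h₂(ε) where h₂ is the binary entropy function.
h₂(0.235) = −0.235·log₂0.235 − 0.765·log₂0.765 = 0.7866.
C = 1 − 0.7866 = 0.2134 bits per channel use.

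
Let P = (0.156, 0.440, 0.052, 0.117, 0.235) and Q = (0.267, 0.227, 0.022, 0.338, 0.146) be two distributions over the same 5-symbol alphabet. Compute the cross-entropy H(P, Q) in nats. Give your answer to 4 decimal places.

H(P,Q) = −Σ p·ln q.
  −0.156·ln(0.267) = 0.20600
  −0.440·ln(0.227) = 0.65243
  −0.052·ln(0.022) = 0.19847
  −0.117·ln(0.338) = 0.12691
  −0.235·ln(0.146) = 0.45217
H(P,Q) = 1.6360 nats.

1.6360 nats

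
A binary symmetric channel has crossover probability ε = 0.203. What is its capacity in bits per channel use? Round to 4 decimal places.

Binary symmetric channel: C = 1 − h₂(ε) where h₂ is the binary entropy function.
h₂(0.203) = −0.203·log₂0.203 − 0.797·log₂0.797 = 0.7279.
C = 1 − 0.7279 = 0.2721 bits per channel use.

0.2721 bits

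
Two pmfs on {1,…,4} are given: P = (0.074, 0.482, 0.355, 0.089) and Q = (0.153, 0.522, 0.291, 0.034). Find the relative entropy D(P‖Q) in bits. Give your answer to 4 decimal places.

D(P‖Q) = Σ p·log₂(p/q).
  0.074·log₂(0.074/0.153) = -0.07755
  0.482·log₂(0.482/0.522) = -0.05544
  0.355·log₂(0.355/0.291) = 0.10181
  0.089·log₂(0.089/0.034) = 0.12356
D(P‖Q) = 0.0924 bits.

0.0924 bits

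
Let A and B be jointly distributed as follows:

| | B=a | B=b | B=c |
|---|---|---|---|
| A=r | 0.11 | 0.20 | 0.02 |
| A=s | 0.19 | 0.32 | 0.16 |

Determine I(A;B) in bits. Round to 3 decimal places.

Marginals: p(A) = (0.3300, 0.6700), p(B) = (0.3000, 0.5200, 0.1800).
I(A;B) = Σ p(x,y)·log₂[p(x,y)/(p(x)p(y))].
  (r,a): 0.11·log₂(1.1111) = 0.0167
  (r,b): 0.20·log₂(1.1655) = 0.0442
  (r,c): 0.02·log₂(0.3367) = -0.0314
  (s,a): 0.19·log₂(0.9453) = -0.0154
  (s,b): 0.32·log₂(0.9185) = -0.0393
  (s,c): 0.16·log₂(1.3267) = 0.0653
Sum = 0.040 bits.

0.040 bits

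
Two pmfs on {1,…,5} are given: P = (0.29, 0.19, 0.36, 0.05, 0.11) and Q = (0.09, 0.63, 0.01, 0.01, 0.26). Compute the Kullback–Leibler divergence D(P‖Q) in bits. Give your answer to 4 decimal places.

2.0017 bits

D(P‖Q) = Σ p·log₂(p/q).
  0.29·log₂(0.29/0.09) = 0.48954
  0.19·log₂(0.19/0.63) = -0.32858
  0.36·log₂(0.36/0.01) = 1.86117
  0.05·log₂(0.05/0.01) = 0.11610
  0.11·log₂(0.11/0.26) = -0.13651
D(P‖Q) = 2.0017 bits.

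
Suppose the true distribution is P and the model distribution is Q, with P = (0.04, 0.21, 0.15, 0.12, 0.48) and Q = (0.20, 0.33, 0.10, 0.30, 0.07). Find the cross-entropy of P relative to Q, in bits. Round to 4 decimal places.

2.9770 bits

H(P,Q) = −Σ p·log₂ q.
  −0.04·log₂(0.20) = 0.09288
  −0.21·log₂(0.33) = 0.33589
  −0.15·log₂(0.10) = 0.49829
  −0.12·log₂(0.30) = 0.20844
  −0.48·log₂(0.07) = 1.84152
H(P,Q) = 2.9770 bits.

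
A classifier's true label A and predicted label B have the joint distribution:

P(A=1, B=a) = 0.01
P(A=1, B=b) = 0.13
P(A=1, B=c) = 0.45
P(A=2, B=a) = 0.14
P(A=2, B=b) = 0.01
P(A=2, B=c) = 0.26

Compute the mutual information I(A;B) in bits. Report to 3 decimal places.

0.199 bits

Marginals: p(A) = (0.5900, 0.4100), p(B) = (0.1500, 0.1400, 0.7100).
I(A;B) = Σ p(x,y)·log₂[p(x,y)/(p(x)p(y))].
  (1,a): 0.01·log₂(0.1130) = -0.0315
  (1,b): 0.13·log₂(1.5738) = 0.0851
  (1,c): 0.45·log₂(1.0742) = 0.0465
  (2,a): 0.14·log₂(2.2764) = 0.1661
  (2,b): 0.01·log₂(0.1742) = -0.0252
  (2,c): 0.26·log₂(0.8932) = -0.0424
Sum = 0.199 bits.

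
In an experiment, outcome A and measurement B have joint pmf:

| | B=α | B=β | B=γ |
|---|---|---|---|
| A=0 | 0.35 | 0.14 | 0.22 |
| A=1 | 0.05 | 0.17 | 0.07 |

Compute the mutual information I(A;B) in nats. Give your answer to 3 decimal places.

0.078 nats

Marginals: p(A) = (0.7100, 0.2900), p(B) = (0.4000, 0.3100, 0.2900).
I(A;B) = H(A) + H(B) − H(A,B).
H(A) = 0.6022, H(B) = 1.0886, H(A,B) = 1.6130.
I(A;B) = 0.6022 + 1.0886 − 1.6130 = 0.078 nats.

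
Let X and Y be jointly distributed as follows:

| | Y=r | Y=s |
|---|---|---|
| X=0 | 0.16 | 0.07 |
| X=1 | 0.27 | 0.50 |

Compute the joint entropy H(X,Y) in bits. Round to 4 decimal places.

1.7016 bits

H(X,Y) = −Σ p(x,y)·log₂ p(x,y) over all 4 cells.
  cell (0,r): −0.16·log₂0.16 = 0.42302
  cell (0,s): −0.07·log₂0.07 = 0.26856
  cell (1,r): −0.27·log₂0.27 = 0.51002
  cell (1,s): −0.50·log₂0.50 = 0.50000
Sum = 1.7016 bits.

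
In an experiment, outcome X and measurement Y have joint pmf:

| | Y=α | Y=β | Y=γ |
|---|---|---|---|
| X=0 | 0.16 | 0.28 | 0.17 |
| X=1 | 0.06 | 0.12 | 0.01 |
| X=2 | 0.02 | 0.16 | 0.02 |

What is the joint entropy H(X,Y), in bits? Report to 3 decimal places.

H(X,Y) = −Σ p(x,y)·log₂ p(x,y) over all 9 cells.
  cell (0,α): −0.16·log₂0.16 = 0.4230
  cell (0,β): −0.28·log₂0.28 = 0.5142
  cell (0,γ): −0.17·log₂0.17 = 0.4346
  cell (1,α): −0.06·log₂0.06 = 0.2435
  cell (1,β): −0.12·log₂0.12 = 0.3671
  cell (1,γ): −0.01·log₂0.01 = 0.0664
  cell (2,α): −0.02·log₂0.02 = 0.1129
  cell (2,β): −0.16·log₂0.16 = 0.4230
  cell (2,γ): −0.02·log₂0.02 = 0.1129
Sum = 2.698 bits.

2.698 bits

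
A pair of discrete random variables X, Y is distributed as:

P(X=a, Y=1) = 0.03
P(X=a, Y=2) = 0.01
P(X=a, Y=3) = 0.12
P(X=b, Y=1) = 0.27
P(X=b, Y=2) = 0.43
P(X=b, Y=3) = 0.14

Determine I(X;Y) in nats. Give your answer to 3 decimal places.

Marginals: p(X) = (0.1600, 0.8400), p(Y) = (0.3000, 0.4400, 0.2600).
I(X;Y) = H(X) + H(Y) − H(X,Y).
H(X) = 0.4397, H(Y) = 1.0727, H(X,Y) = 1.3974.
I(X;Y) = 0.4397 + 1.0727 − 1.3974 = 0.115 nats.

0.115 nats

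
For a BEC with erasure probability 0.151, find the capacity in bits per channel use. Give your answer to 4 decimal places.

Binary erasure channel: capacity C = 1 − ε.
C = 1 − 0.151 = 0.8490 bits per channel use.

0.8490 bits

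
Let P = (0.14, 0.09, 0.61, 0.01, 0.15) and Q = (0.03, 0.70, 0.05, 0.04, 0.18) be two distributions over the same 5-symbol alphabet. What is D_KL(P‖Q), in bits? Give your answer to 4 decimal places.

D(P‖Q) = Σ p·log₂(p/q).
  0.14·log₂(0.14/0.03) = 0.31113
  0.09·log₂(0.09/0.70) = -0.26634
  0.61·log₂(0.61/0.05) = 2.20137
  0.01·log₂(0.01/0.04) = -0.02000
  0.15·log₂(0.15/0.18) = -0.03946
D(P‖Q) = 2.1867 bits.

2.1867 bits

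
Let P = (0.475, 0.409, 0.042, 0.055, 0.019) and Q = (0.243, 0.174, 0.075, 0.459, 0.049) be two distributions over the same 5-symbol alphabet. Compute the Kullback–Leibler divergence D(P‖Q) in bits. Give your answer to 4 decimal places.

0.7342 bits

D(P‖Q) = Σ p·log₂(p/q).
  0.475·log₂(0.475/0.243) = 0.45931
  0.409·log₂(0.409/0.174) = 0.50430
  0.042·log₂(0.042/0.075) = -0.03513
  0.055·log₂(0.055/0.459) = -0.16835
  0.019·log₂(0.019/0.049) = -0.02597
D(P‖Q) = 0.7342 bits.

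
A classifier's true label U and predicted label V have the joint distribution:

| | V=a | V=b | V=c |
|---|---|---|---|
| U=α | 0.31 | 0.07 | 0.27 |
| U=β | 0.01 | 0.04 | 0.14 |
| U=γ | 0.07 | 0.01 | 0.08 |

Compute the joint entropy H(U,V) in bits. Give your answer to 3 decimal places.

2.578 bits

H(U,V) = −Σ p(x,y)·log₂ p(x,y) over all 9 cells.
  cell (α,a): −0.31·log₂0.31 = 0.5238
  cell (α,b): −0.07·log₂0.07 = 0.2686
  cell (α,c): −0.27·log₂0.27 = 0.5100
  cell (β,a): −0.01·log₂0.01 = 0.0664
  cell (β,b): −0.04·log₂0.04 = 0.1858
  cell (β,c): −0.14·log₂0.14 = 0.3971
  cell (γ,a): −0.07·log₂0.07 = 0.2686
  cell (γ,b): −0.01·log₂0.01 = 0.0664
  cell (γ,c): −0.08·log₂0.08 = 0.2915
Sum = 2.578 bits.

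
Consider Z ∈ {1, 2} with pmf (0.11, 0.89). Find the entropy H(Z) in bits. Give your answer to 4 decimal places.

H(Z) = −Σ p·log₂ p.
  −(0.11)·log₂(0.11) = 0.35029
  −(0.89)·log₂(0.89) = 0.14963
Sum: 0.35029 + 0.14963 = 0.4999 bits.

0.4999 bits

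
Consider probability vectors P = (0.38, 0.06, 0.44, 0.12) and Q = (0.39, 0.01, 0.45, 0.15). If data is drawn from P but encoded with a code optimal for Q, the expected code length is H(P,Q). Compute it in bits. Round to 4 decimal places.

H(P,Q) = −Σ p·log₂ q.
  −0.38·log₂(0.39) = 0.51621
  −0.06·log₂(0.01) = 0.39863
  −0.44·log₂(0.45) = 0.50688
  −0.12·log₂(0.15) = 0.32844
H(P,Q) = 1.7502 bits.

1.7502 bits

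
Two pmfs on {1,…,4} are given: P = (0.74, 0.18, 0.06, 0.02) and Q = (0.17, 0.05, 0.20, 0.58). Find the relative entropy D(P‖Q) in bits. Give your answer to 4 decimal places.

D(P‖Q) = Σ p·log₂(p/q).
  0.74·log₂(0.74/0.17) = 1.57027
  0.18·log₂(0.18/0.05) = 0.33264
  0.06·log₂(0.06/0.20) = -0.10422
  0.02·log₂(0.02/0.58) = -0.09716
D(P‖Q) = 1.7015 bits.

1.7015 bits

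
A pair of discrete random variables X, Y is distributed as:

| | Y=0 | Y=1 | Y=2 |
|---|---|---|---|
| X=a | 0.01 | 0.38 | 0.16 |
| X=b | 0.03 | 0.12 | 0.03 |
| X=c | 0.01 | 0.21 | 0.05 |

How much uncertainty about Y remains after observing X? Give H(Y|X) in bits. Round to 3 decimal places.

Marginals: p(X) = (0.5500, 0.1800, 0.2700), p(Y) = (0.0500, 0.7100, 0.2400).
H(Y|X) = Σ p(X) · H(Y|X=·).
  X=a: p=0.5500, H(Y|X=a) = 0.9919
  X=b: p=0.1800, H(Y|X=b) = 1.2516
  X=c: p=0.2700, H(Y|X=c) = 0.9087
Weighted sum = 1.016 bits.

1.016 bits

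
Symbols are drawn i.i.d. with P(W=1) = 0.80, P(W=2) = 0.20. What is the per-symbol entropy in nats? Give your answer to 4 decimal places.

0.5004 nats

H(W) = −Σ p·ln p.
  −(0.80)·ln(0.80) = 0.17851
  −(0.20)·ln(0.20) = 0.32189
Sum: 0.17851 + 0.32189 = 0.5004 nats.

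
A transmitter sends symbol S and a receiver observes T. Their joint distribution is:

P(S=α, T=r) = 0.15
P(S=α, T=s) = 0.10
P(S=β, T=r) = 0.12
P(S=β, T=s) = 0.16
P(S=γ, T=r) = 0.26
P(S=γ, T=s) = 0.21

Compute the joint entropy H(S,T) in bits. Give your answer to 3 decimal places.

2.511 bits

H(S,T) = −Σ p(x,y)·log₂ p(x,y) over all 6 cells.
  cell (α,r): −0.15·log₂0.15 = 0.4105
  cell (α,s): −0.10·log₂0.10 = 0.3322
  cell (β,r): −0.12·log₂0.12 = 0.3671
  cell (β,s): −0.16·log₂0.16 = 0.4230
  cell (γ,r): −0.26·log₂0.26 = 0.5053
  cell (γ,s): −0.21·log₂0.21 = 0.4728
Sum = 2.511 bits.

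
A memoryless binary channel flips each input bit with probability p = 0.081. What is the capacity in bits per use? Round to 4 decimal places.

0.5943 bits

Binary symmetric channel: C = 1 − h₂(ε) where h₂ is the binary entropy function.
h₂(0.081) = −0.081·log₂0.081 − 0.919·log₂0.919 = 0.4057.
C = 1 − 0.4057 = 0.5943 bits per channel use.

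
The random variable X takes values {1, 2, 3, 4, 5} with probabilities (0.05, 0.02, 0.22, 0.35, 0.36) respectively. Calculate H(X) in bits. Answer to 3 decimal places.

H(X) = −Σ p·log₂ p.
  −(0.05)·log₂(0.05) = 0.2161
  −(0.02)·log₂(0.02) = 0.1129
  −(0.22)·log₂(0.22) = 0.4806
  −(0.35)·log₂(0.35) = 0.5301
  −(0.36)·log₂(0.36) = 0.5306
Sum: 0.2161 + 0.1129 + 0.4806 + 0.5301 + 0.5306 = 1.870 bits.

1.870 bits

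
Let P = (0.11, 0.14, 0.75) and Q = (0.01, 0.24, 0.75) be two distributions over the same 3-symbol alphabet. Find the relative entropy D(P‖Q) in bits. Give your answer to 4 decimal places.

D(P‖Q) = Σ p·log₂(p/q).
  0.11·log₂(0.11/0.01) = 0.38054
  0.14·log₂(0.14/0.24) = -0.10887
  0.75·log₂(0.75/0.75) = 0.00000
D(P‖Q) = 0.2717 bits.

0.2717 bits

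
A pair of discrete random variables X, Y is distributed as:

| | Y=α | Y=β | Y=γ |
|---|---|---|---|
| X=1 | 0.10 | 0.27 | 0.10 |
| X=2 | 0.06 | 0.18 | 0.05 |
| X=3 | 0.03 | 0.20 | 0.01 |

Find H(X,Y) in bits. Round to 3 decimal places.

H(X,Y) = −Σ p(x,y)·log₂ p(x,y) over all 9 cells.
  cell (1,α): −0.10·log₂0.10 = 0.3322
  cell (1,β): −0.27·log₂0.27 = 0.5100
  cell (1,γ): −0.10·log₂0.10 = 0.3322
  cell (2,α): −0.06·log₂0.06 = 0.2435
  cell (2,β): −0.18·log₂0.18 = 0.4453
  cell (2,γ): −0.05·log₂0.05 = 0.2161
  cell (3,α): −0.03·log₂0.03 = 0.1518
  cell (3,β): −0.20·log₂0.20 = 0.4644
  cell (3,γ): −0.01·log₂0.01 = 0.0664
Sum = 2.762 bits.

2.762 bits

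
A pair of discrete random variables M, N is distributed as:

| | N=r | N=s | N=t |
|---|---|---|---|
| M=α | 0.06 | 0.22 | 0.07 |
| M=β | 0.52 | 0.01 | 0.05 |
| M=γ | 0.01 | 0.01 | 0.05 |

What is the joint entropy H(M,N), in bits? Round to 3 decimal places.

2.115 bits

H(M,N) = −Σ p(x,y)·log₂ p(x,y) over all 9 cells.
  cell (α,r): −0.06·log₂0.06 = 0.2435
  cell (α,s): −0.22·log₂0.22 = 0.4806
  cell (α,t): −0.07·log₂0.07 = 0.2686
  cell (β,r): −0.52·log₂0.52 = 0.4906
  cell (β,s): −0.01·log₂0.01 = 0.0664
  cell (β,t): −0.05·log₂0.05 = 0.2161
  cell (γ,r): −0.01·log₂0.01 = 0.0664
  cell (γ,s): −0.01·log₂0.01 = 0.0664
  cell (γ,t): −0.05·log₂0.05 = 0.2161
Sum = 2.115 bits.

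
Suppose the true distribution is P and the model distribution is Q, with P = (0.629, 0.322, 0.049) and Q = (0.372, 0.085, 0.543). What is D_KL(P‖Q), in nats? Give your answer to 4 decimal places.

D(P‖Q) = Σ p·ln(p/q).
  0.629·ln(0.629/0.372) = 0.33037
  0.322·ln(0.322/0.085) = 0.42887
  0.049·ln(0.049/0.543) = -0.11786
D(P‖Q) = 0.6414 nats.

0.6414 nats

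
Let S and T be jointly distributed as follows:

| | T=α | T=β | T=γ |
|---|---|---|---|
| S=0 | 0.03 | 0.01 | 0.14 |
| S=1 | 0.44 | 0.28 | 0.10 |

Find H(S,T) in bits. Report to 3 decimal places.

1.983 bits

H(S,T) = −Σ p(x,y)·log₂ p(x,y) over all 6 cells.
  cell (0,α): −0.03·log₂0.03 = 0.1518
  cell (0,β): −0.01·log₂0.01 = 0.0664
  cell (0,γ): −0.14·log₂0.14 = 0.3971
  cell (1,α): −0.44·log₂0.44 = 0.5211
  cell (1,β): −0.28·log₂0.28 = 0.5142
  cell (1,γ): −0.10·log₂0.10 = 0.3322
Sum = 1.983 bits.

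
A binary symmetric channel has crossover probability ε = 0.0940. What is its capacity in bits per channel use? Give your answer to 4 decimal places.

0.5503 bits

Binary symmetric channel: C = 1 − h₂(ε) where h₂ is the binary entropy function.
h₂(0.0940) = −0.0940·log₂0.0940 − 0.9060·log₂0.9060 = 0.4497.
C = 1 − 0.4497 = 0.5503 bits per channel use.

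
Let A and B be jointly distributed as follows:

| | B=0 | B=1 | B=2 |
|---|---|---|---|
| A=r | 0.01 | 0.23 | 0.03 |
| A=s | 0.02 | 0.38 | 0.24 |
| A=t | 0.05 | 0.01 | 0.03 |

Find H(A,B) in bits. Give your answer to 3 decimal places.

2.278 bits

H(A,B) = −Σ p(x,y)·log₂ p(x,y) over all 9 cells.
  cell (r,0): −0.01·log₂0.01 = 0.0664
  cell (r,1): −0.23·log₂0.23 = 0.4877
  cell (r,2): −0.03·log₂0.03 = 0.1518
  cell (s,0): −0.02·log₂0.02 = 0.1129
  cell (s,1): −0.38·log₂0.38 = 0.5305
  cell (s,2): −0.24·log₂0.24 = 0.4941
  cell (t,0): −0.05·log₂0.05 = 0.2161
  cell (t,1): −0.01·log₂0.01 = 0.0664
  cell (t,2): −0.03·log₂0.03 = 0.1518
Sum = 2.278 bits.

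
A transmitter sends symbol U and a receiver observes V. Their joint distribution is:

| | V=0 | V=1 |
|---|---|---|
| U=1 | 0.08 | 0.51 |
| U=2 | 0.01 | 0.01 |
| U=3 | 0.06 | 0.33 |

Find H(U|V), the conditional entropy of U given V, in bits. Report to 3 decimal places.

Chain rule: H(U|V) = H(U,V) − H(V).
Marginals: p(U) = (0.5900, 0.0200, 0.3900), p(V) = (0.1500, 0.8500).
H(U,V) = 1.6912 bits; H(V) = 0.6098 bits.
H(U|V) = 1.6912 − 0.6098 = 1.081 bits.

1.081 bits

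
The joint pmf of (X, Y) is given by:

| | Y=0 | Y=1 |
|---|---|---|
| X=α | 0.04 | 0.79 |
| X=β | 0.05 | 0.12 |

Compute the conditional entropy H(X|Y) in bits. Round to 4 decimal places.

0.6011 bits

Chain rule: H(X|Y) = H(X,Y) − H(Y).
Marginals: p(X) = (0.8300, 0.1700), p(Y) = (0.0900, 0.9100).
H(X,Y) = 1.0376 bits; H(Y) = 0.4365 bits.
H(X|Y) = 1.0376 − 0.4365 = 0.6011 bits.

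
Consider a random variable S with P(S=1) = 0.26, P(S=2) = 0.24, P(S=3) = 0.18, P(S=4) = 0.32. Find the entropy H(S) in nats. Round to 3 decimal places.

1.366 nats

H(S) = −Σ p·ln p.
  −(0.26)·ln(0.26) = 0.3502
  −(0.24)·ln(0.24) = 0.3425
  −(0.18)·ln(0.18) = 0.3087
  −(0.32)·ln(0.32) = 0.3646
Sum: 0.3502 + 0.3425 + 0.3087 + 0.3646 = 1.366 nats.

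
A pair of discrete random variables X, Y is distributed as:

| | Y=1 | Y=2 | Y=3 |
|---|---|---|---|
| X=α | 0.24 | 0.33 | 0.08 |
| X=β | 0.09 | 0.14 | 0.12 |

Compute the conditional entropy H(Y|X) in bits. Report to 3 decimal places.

1.456 bits

Chain rule: H(Y|X) = H(X,Y) − H(X).
Marginals: p(X) = (0.6500, 0.3500), p(Y) = (0.3300, 0.4700, 0.2000).
H(X,Y) = 2.3903 bits; H(X) = 0.9341 bits.
H(Y|X) = 2.3903 − 0.9341 = 1.456 bits.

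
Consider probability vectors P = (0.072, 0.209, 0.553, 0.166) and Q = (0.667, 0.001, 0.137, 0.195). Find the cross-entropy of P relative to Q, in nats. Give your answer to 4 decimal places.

H(P,Q) = −Σ p·ln q.
  −0.072·ln(0.667) = 0.02916
  −0.209·ln(0.001) = 1.44372
  −0.553·ln(0.137) = 1.09924
  −0.166·ln(0.195) = 0.27137
H(P,Q) = 2.8435 nats.

2.8435 nats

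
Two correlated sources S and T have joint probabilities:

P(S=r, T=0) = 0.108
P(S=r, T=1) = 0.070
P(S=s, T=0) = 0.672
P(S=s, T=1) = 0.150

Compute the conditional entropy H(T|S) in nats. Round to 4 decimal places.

Chain rule: H(T|S) = H(S,T) − H(S).
Marginals: p(S) = (0.1780, 0.8220), p(T) = (0.7800, 0.2200).
H(S,T) = 0.9782 nats; H(S) = 0.4683 nats.
H(T|S) = 0.9782 − 0.4683 = 0.5099 nats.

0.5099 nats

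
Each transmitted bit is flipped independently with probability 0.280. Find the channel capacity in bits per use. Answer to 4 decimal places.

Binary symmetric channel: C = 1 − h₂(ε) where h₂ is the binary entropy function.
h₂(0.280) = −0.280·log₂0.280 − 0.720·log₂0.720 = 0.8555.
C = 1 − 0.8555 = 0.1445 bits per channel use.

0.1445 bits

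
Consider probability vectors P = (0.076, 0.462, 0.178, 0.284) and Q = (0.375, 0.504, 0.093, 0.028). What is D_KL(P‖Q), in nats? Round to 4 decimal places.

0.6120 nats

D(P‖Q) = Σ p·ln(p/q).
  0.076·ln(0.076/0.375) = -0.12131
  0.462·ln(0.462/0.504) = -0.04020
  0.178·ln(0.178/0.093) = 0.11555
  0.284·ln(0.284/0.028) = 0.65796
D(P‖Q) = 0.6120 nats.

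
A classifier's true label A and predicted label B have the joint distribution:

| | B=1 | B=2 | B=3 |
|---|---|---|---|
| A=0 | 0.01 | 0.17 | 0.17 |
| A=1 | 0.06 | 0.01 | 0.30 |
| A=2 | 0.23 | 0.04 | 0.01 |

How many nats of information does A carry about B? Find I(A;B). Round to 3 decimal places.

Marginals: p(A) = (0.3500, 0.3700, 0.2800), p(B) = (0.3000, 0.2200, 0.4800).
I(A;B) = H(A) + H(B) − H(A,B).
H(A) = 1.0917, H(B) = 1.0466, H(A,B) = 1.7374.
I(A;B) = 1.0917 + 1.0466 − 1.7374 = 0.401 nats.

0.401 nats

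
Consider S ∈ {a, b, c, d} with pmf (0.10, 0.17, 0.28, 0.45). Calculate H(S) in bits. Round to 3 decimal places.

1.799 bits

H(S) = −Σ p·log₂ p.
  −(0.10)·log₂(0.10) = 0.3322
  −(0.17)·log₂(0.17) = 0.4346
  −(0.28)·log₂(0.28) = 0.5142
  −(0.45)·log₂(0.45) = 0.5184
Sum: 0.3322 + 0.4346 + 0.5142 + 0.5184 = 1.799 bits.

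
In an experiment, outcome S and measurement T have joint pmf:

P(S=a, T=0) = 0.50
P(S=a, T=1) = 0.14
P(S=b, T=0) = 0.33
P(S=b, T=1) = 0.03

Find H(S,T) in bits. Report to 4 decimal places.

H(S,T) = −Σ p(x,y)·log₂ p(x,y) over all 4 cells.
  cell (a,0): −0.50·log₂0.50 = 0.50000
  cell (a,1): −0.14·log₂0.14 = 0.39711
  cell (b,0): −0.33·log₂0.33 = 0.52782
  cell (b,1): −0.03·log₂0.03 = 0.15177
Sum = 1.5767 bits.

1.5767 bits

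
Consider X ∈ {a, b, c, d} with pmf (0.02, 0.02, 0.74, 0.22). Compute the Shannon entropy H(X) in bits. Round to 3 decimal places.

1.028 bits

H(X) = −Σ p·log₂ p.
  −(0.02)·log₂(0.02) = 0.1129
  −(0.02)·log₂(0.02) = 0.1129
  −(0.74)·log₂(0.74) = 0.3215
  −(0.22)·log₂(0.22) = 0.4806
Sum: 0.1129 + 0.1129 + 0.3215 + 0.4806 = 1.028 bits.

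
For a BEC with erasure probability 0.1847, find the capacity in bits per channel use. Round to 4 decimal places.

0.8153 bits

Binary erasure channel: capacity C = 1 − ε.
C = 1 − 0.1847 = 0.8153 bits per channel use.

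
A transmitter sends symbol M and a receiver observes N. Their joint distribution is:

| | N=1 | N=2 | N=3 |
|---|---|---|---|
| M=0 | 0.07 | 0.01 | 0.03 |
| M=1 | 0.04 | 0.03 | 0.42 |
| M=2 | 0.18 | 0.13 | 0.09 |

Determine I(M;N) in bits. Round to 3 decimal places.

Marginals: p(M) = (0.1100, 0.4900, 0.4000), p(N) = (0.2900, 0.1700, 0.5400).
I(M;N) = H(M) + H(N) − H(M,N).
H(M) = 1.3833, H(N) = 1.4325, H(M,N) = 2.4905.
I(M;N) = 1.3833 + 1.4325 − 2.4905 = 0.325 bits.

0.325 bits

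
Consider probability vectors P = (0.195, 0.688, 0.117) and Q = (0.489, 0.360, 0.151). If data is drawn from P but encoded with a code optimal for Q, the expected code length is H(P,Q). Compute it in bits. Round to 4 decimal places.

H(P,Q) = −Σ p·log₂ q.
  −0.195·log₂(0.489) = 0.20126
  −0.688·log₂(0.360) = 1.01406
  −0.117·log₂(0.151) = 0.31910
H(P,Q) = 1.5344 bits.

1.5344 bits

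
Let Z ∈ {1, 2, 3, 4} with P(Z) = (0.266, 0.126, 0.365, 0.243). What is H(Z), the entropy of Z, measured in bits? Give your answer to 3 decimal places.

1.911 bits

H(Z) = −Σ p·log₂ p.
  −(0.266)·log₂(0.266) = 0.5082
  −(0.126)·log₂(0.126) = 0.3766
  −(0.365)·log₂(0.365) = 0.5307
  −(0.243)·log₂(0.243) = 0.4960
Sum: 0.5082 + 0.3766 + 0.5307 + 0.4960 = 1.911 bits.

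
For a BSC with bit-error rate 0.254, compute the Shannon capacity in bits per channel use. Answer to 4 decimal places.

0.1824 bits

Binary symmetric channel: C = 1 − h₂(ε) where h₂ is the binary entropy function.
h₂(0.254) = −0.254·log₂0.254 − 0.746·log₂0.746 = 0.8176.
C = 1 − 0.8176 = 0.1824 bits per channel use.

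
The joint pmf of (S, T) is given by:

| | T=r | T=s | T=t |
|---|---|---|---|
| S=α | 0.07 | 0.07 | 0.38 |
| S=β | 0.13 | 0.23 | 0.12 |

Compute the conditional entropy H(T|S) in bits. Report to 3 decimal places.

1.306 bits

Marginals: p(S) = (0.5200, 0.4800), p(T) = (0.2000, 0.3000, 0.5000).
H(T|S) = Σ p(S) · H(T|S=·).
  S=α: p=0.5200, H(T|S=α) = 1.1096
  S=β: p=0.4800, H(T|S=β) = 1.5190
Weighted sum = 1.306 bits.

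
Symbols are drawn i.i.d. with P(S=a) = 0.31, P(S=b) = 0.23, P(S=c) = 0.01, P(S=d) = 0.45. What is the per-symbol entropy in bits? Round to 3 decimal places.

1.596 bits

H(S) = −Σ p·log₂ p.
  −(0.31)·log₂(0.31) = 0.5238
  −(0.23)·log₂(0.23) = 0.4877
  −(0.01)·log₂(0.01) = 0.0664
  −(0.45)·log₂(0.45) = 0.5184
Sum: 0.5238 + 0.4877 + 0.0664 + 0.5184 = 1.596 bits.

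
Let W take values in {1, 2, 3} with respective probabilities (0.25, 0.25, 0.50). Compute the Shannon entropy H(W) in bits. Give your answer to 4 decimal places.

1.5000 bits

H(W) = −Σ p·log₂ p.
  −(0.25)·log₂(0.25) = 0.50000
  −(0.25)·log₂(0.25) = 0.50000
  −(0.50)·log₂(0.50) = 0.50000
Sum: 0.50000 + 0.50000 + 0.50000 = 1.5000 bits.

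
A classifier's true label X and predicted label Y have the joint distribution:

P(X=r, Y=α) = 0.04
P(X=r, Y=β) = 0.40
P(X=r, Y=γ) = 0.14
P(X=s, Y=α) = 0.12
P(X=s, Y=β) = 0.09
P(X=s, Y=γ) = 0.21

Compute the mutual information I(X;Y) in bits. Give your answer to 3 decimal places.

Marginals: p(X) = (0.5800, 0.4200), p(Y) = (0.1600, 0.4900, 0.3500).
I(X;Y) = H(X) + H(Y) − H(X,Y).
H(X) = 0.9815, H(Y) = 1.4574, H(X,Y) = 2.2642.
I(X;Y) = 0.9815 + 1.4574 − 2.2642 = 0.175 bits.

0.175 bits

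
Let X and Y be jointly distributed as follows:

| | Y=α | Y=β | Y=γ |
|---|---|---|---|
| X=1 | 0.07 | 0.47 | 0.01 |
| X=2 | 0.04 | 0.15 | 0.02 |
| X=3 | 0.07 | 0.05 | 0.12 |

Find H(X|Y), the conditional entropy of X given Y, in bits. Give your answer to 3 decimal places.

Marginals: p(X) = (0.5500, 0.2100, 0.2400), p(Y) = (0.1800, 0.6700, 0.1500).
H(X|Y) = Σ p(Y) · H(X|Y=·).
  Y=α: p=0.1800, H(X|Y=α) = 1.5420
  Y=β: p=0.6700, H(X|Y=β) = 1.1216
  Y=γ: p=0.1500, H(X|Y=γ) = 0.9056
Weighted sum = 1.165 bits.

1.165 bits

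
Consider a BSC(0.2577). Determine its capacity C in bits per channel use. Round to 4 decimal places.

Binary symmetric channel: C = 1 − h₂(ε) where h₂ is the binary entropy function.
h₂(0.2577) = −0.2577·log₂0.2577 − 0.7423·log₂0.7423 = 0.8233.
C = 1 − 0.8233 = 0.1767 bits per channel use.

0.1767 bits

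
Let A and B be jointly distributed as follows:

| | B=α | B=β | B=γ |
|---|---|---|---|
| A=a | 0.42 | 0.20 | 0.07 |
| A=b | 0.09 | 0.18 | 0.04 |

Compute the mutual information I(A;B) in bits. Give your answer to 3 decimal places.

0.067 bits

Marginals: p(A) = (0.6900, 0.3100), p(B) = (0.5100, 0.3800, 0.1100).
I(A;B) = H(A) + H(B) − H(A,B).
H(A) = 0.8932, H(B) = 1.3762, H(A,B) = 2.2023.
I(A;B) = 0.8932 + 1.3762 − 2.2023 = 0.067 bits.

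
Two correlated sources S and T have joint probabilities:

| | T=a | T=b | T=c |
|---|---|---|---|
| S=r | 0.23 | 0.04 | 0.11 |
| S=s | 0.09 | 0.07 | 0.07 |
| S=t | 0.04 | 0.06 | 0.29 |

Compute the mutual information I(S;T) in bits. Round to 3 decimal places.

0.204 bits

Marginals: p(S) = (0.3800, 0.2300, 0.3900), p(T) = (0.3600, 0.1700, 0.4700).
I(S;T) = H(S) + H(T) − H(S,T).
H(S) = 1.5479, H(T) = 1.4772, H(S,T) = 2.8207.
I(S;T) = 1.5479 + 1.4772 − 2.8207 = 0.204 bits.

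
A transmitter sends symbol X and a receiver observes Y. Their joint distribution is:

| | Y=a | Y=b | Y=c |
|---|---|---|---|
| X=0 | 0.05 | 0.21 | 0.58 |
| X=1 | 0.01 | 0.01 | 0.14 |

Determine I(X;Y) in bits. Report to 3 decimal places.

Marginals: p(X) = (0.8400, 0.1600), p(Y) = (0.0600, 0.2200, 0.7200).
I(X;Y) = Σ p(x,y)·log₂[p(x,y)/(p(x)p(y))].
  (0,a): 0.05·log₂(0.9921) = -0.0006
  (0,b): 0.21·log₂(1.1364) = 0.0387
  (0,c): 0.58·log₂(0.9590) = -0.0350
  (1,a): 0.01·log₂(1.0417) = 0.0006
  (1,b): 0.01·log₂(0.2841) = -0.0182
  (1,c): 0.14·log₂(1.2153) = 0.0394
Sum = 0.025 bits.

0.025 bits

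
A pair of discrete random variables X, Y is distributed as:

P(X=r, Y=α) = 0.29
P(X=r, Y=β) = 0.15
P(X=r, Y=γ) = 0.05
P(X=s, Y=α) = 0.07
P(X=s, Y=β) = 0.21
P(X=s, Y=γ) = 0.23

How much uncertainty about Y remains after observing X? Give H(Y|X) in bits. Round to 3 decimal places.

1.374 bits

Chain rule: H(Y|X) = H(X,Y) − H(X).
Marginals: p(X) = (0.4900, 0.5100), p(Y) = (0.3600, 0.3600, 0.2800).
H(X,Y) = 2.3736 bits; H(X) = 0.9997 bits.
H(Y|X) = 2.3736 − 0.9997 = 1.374 bits.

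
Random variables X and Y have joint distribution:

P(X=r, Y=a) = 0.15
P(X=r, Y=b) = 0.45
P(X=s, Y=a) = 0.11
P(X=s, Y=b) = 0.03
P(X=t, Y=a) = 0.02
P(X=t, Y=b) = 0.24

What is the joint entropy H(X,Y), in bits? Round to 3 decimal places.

H(X,Y) = −Σ p(x,y)·log₂ p(x,y) over all 6 cells.
  cell (r,a): −0.15·log₂0.15 = 0.4105
  cell (r,b): −0.45·log₂0.45 = 0.5184
  cell (s,a): −0.11·log₂0.11 = 0.3503
  cell (s,b): −0.03·log₂0.03 = 0.1518
  cell (t,a): −0.02·log₂0.02 = 0.1129
  cell (t,b): −0.24·log₂0.24 = 0.4941
Sum = 2.038 bits.

2.038 bits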